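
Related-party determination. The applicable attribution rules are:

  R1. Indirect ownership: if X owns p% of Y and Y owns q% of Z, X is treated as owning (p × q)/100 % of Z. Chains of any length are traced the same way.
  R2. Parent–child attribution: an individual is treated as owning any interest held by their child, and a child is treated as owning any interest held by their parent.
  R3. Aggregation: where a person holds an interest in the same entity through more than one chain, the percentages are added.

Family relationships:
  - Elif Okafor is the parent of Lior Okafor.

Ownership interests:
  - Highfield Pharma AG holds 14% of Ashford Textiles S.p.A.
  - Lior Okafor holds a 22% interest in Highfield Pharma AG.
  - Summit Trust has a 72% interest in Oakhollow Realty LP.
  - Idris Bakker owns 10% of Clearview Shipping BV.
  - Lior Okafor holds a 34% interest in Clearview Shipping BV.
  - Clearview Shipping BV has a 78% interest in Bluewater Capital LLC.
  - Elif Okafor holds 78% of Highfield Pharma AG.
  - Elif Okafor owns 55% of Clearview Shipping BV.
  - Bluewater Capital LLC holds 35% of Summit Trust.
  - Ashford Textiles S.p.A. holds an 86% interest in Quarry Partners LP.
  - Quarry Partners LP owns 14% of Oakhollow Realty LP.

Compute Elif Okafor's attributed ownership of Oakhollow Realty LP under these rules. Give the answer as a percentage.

By parent–child attribution (R2), Elif Okafor is treated as also owning Lior Okafor's interest in Clearview Shipping BV, giving 55% + 34% = 89%.
By parent–child attribution (R2), Elif Okafor is treated as also owning Lior Okafor's interest in Highfield Pharma AG, giving 78% + 22% = 100%.
Chain via Clearview Shipping BV → Bluewater Capital LLC → Summit Trust (R1): 89% × 78% × 35% × 72% = 17.49384% of Oakhollow Realty LP.
Chain via Highfield Pharma AG → Ashford Textiles S.p.A. → Quarry Partners LP (R1): 100% × 14% × 86% × 14% = 1.6856% of Oakhollow Realty LP.
Aggregating (R3): 17.49384% + 1.6856% = 19.17944%.

19.17944%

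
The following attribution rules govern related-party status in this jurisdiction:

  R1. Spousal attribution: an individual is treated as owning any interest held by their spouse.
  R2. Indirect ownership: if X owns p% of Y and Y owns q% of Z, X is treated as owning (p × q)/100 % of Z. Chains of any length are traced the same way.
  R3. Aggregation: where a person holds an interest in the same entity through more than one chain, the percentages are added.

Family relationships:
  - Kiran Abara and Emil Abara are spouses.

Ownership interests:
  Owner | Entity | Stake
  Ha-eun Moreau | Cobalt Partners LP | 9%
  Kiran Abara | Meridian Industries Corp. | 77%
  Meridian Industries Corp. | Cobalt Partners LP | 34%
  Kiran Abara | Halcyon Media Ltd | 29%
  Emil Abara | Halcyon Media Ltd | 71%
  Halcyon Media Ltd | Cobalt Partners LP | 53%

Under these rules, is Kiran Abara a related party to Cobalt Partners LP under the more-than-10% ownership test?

By spousal attribution (R1), Kiran Abara is treated as also owning Emil Abara's interest in Halcyon Media Ltd, giving 29% + 71% = 100%.
Chain via Meridian Industries Corp. (R2): 77% × 34% = 26.18% of Cobalt Partners LP.
Chain via Halcyon Media Ltd (R2): 100% × 53% = 53% of Cobalt Partners LP.
Aggregating (R3): 26.18% + 53% = 79.18%.
79.18% exceeds the 10% threshold, so Kiran is a related party to Cobalt Partners LP.

Yes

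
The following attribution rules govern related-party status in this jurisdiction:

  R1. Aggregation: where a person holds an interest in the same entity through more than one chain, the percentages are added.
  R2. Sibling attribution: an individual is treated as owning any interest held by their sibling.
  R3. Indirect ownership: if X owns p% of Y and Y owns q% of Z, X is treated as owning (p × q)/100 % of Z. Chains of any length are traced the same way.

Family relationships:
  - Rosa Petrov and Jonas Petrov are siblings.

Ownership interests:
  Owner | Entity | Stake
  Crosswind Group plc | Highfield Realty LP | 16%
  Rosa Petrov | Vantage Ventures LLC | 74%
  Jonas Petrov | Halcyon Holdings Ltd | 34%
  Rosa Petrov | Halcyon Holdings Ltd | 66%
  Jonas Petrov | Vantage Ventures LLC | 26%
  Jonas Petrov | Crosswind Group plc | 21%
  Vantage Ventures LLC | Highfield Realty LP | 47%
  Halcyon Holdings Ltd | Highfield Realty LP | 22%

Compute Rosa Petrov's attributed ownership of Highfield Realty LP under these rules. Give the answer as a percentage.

72.36%

By sibling attribution (R2), Rosa Petrov is treated as also owning Jonas Petrov's interest in Vantage Ventures LLC, giving 74% + 26% = 100%.
By sibling attribution (R2), Rosa Petrov is treated as also owning Jonas Petrov's interest in Halcyon Holdings Ltd, giving 66% + 34% = 100%.
By sibling attribution (R2), Rosa Petrov is treated as owning Jonas Petrov's 21% interest in Crosswind Group plc.
Chain via Vantage Ventures LLC (R3): 100% × 47% = 47% of Highfield Realty LP.
Chain via Halcyon Holdings Ltd (R3): 100% × 22% = 22% of Highfield Realty LP.
Chain via Crosswind Group plc (R3): 21% × 16% = 3.36% of Highfield Realty LP.
Aggregating (R1): 47% + 22% + 3.36% = 72.36%.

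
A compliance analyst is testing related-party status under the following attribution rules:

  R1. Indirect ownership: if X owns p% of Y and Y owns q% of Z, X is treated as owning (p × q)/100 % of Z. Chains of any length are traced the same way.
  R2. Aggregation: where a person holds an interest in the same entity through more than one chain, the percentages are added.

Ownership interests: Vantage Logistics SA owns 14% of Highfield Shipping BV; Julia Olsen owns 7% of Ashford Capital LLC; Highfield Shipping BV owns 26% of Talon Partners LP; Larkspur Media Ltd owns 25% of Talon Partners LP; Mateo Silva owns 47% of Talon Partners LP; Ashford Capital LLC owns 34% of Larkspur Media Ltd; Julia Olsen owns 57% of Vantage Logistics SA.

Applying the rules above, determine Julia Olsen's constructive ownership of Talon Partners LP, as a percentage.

2.6698%

Chain via Ashford Capital LLC → Larkspur Media Ltd (R1): 7% × 34% × 25% = 0.595% of Talon Partners LP.
Chain via Vantage Logistics SA → Highfield Shipping BV (R1): 57% × 14% × 26% = 2.0748% of Talon Partners LP.
Aggregating (R2): 0.595% + 2.0748% = 2.6698%.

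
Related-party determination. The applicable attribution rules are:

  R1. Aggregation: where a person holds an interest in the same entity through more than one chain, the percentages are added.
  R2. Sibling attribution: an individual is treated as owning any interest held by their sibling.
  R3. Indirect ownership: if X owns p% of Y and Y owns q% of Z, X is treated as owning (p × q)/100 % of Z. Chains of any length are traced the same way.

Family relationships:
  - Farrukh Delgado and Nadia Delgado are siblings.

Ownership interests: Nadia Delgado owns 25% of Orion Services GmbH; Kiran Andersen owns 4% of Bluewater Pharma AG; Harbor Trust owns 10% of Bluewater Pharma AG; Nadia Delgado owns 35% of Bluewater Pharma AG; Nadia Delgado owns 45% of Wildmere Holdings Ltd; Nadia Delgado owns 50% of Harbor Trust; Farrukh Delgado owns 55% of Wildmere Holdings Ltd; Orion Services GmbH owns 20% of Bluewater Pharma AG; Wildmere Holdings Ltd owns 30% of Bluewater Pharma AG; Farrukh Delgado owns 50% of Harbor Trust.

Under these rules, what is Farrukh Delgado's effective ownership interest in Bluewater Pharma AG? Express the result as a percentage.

By sibling attribution (R2), Farrukh Delgado is treated as also owning Nadia Delgado's interest in Harbor Trust, giving 50% + 50% = 100%.
By sibling attribution (R2), Farrukh Delgado is treated as also owning Nadia Delgado's interest in Wildmere Holdings Ltd, giving 55% + 45% = 100%.
By sibling attribution (R2), Farrukh Delgado is treated as owning Nadia Delgado's 25% interest in Orion Services GmbH.
By sibling attribution (R2), Farrukh Delgado is treated as owning Nadia Delgado's 35% interest in Bluewater Pharma AG.
Chain via Harbor Trust (R3): 100% × 10% = 10% of Bluewater Pharma AG.
Chain via Wildmere Holdings Ltd (R3): 100% × 30% = 30% of Bluewater Pharma AG.
Chain via Orion Services GmbH (R3): 25% × 20% = 5% of Bluewater Pharma AG.
Direct interest in Bluewater Pharma AG: 35%.
Aggregating (R1): 10% + 30% + 5% + 35% = 80%.

80%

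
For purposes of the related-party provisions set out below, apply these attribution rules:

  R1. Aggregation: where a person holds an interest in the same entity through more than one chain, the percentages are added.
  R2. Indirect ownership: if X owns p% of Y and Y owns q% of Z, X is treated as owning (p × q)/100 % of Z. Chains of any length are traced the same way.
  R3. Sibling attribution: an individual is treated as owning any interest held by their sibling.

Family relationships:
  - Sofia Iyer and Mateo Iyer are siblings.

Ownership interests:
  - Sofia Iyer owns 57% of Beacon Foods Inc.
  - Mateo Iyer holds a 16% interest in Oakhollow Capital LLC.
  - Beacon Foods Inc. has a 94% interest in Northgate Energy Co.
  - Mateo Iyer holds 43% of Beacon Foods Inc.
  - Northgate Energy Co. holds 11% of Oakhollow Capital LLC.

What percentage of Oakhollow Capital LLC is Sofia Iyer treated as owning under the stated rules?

26.34%

By sibling attribution (R3), Sofia Iyer is treated as also owning Mateo Iyer's interest in Beacon Foods Inc, giving 57% + 43% = 100%.
By sibling attribution (R3), Sofia Iyer is treated as owning Mateo Iyer's 16% interest in Oakhollow Capital LLC.
Chain via Beacon Foods Inc. → Northgate Energy Co. (R2): 100% × 94% × 11% = 10.34% of Oakhollow Capital LLC.
Direct interest in Oakhollow Capital LLC: 16%.
Aggregating (R1): 10.34% + 16% = 26.34%.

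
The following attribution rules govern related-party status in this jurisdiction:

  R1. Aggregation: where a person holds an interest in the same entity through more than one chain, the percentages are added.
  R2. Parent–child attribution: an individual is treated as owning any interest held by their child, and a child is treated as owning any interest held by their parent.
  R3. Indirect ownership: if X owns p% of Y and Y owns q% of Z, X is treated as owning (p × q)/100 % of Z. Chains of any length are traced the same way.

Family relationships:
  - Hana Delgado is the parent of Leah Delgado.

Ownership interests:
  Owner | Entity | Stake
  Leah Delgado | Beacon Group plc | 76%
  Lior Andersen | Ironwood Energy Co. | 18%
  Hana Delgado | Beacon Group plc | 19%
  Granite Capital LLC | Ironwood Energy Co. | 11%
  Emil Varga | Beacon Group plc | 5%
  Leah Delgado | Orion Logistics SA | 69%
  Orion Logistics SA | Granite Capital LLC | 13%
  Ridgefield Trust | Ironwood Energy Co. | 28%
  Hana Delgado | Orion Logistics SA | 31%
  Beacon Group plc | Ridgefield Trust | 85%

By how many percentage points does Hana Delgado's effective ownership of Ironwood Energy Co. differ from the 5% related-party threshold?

19.04

By parent–child attribution (R2), Hana Delgado is treated as also owning Leah Delgado's interest in Beacon Group plc, giving 19% + 76% = 95%.
By parent–child attribution (R2), Hana Delgado is treated as also owning Leah Delgado's interest in Orion Logistics SA, giving 31% + 69% = 100%.
Chain via Beacon Group plc → Ridgefield Trust (R3): 95% × 85% × 28% = 22.61% of Ironwood Energy Co.
Chain via Orion Logistics SA → Granite Capital LLC (R3): 100% × 13% × 11% = 1.43% of Ironwood Energy Co.
Aggregating (R1): 22.61% + 1.43% = 24.04%.
24.04% exceeds the 5% threshold by 19.04 percentage points.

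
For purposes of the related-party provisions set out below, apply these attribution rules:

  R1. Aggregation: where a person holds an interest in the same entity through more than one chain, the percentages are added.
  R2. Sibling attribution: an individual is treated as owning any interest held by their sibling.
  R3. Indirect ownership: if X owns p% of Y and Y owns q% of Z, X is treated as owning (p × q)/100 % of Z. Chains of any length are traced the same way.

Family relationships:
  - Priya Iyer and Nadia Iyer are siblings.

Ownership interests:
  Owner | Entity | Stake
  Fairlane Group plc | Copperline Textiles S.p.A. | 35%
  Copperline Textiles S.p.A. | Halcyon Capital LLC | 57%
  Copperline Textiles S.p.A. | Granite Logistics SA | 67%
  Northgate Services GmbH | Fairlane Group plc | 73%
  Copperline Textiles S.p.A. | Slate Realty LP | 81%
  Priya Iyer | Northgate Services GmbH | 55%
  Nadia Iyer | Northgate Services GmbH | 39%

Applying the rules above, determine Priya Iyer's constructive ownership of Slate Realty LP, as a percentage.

19.45377%

By sibling attribution (R2), Priya Iyer is treated as also owning Nadia Iyer's interest in Northgate Services GmbH, giving 55% + 39% = 94%.
Chain via Northgate Services GmbH → Fairlane Group plc → Copperline Textiles S.p.A. (R3): 94% × 73% × 35% × 81% = 19.45377% of Slate Realty LP.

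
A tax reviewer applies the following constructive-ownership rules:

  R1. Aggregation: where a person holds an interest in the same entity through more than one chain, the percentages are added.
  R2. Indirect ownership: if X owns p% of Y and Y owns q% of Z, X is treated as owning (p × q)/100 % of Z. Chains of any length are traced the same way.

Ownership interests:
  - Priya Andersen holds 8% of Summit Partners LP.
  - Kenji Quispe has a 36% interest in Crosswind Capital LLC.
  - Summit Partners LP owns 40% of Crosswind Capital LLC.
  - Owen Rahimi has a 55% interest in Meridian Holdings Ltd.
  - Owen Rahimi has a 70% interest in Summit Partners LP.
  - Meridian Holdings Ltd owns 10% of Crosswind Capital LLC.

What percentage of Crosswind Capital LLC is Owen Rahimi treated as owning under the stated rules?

33.5%

Chain via Meridian Holdings Ltd (R2): 55% × 10% = 5.5% of Crosswind Capital LLC.
Chain via Summit Partners LP (R2): 70% × 40% = 28% of Crosswind Capital LLC.
Aggregating (R1): 5.5% + 28% = 33.5%.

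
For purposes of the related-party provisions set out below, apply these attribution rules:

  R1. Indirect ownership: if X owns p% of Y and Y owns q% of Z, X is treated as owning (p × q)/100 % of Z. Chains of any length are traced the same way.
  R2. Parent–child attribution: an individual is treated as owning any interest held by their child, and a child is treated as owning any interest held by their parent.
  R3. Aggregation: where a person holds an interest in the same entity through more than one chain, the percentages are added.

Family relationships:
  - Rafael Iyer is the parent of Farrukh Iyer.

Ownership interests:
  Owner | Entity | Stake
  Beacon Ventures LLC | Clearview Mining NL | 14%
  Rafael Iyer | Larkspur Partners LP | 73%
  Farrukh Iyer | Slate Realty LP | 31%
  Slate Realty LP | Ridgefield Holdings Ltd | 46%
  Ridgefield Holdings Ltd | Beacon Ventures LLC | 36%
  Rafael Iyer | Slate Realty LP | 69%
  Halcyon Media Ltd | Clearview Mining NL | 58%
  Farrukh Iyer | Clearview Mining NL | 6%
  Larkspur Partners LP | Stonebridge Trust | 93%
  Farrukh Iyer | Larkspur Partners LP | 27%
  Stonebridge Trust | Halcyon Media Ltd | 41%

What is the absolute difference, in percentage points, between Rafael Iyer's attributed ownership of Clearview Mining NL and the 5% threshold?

25.4338

By parent–child attribution (R2), Rafael Iyer is treated as also owning Farrukh Iyer's interest in Larkspur Partners LP, giving 73% + 27% = 100%.
By parent–child attribution (R2), Rafael Iyer is treated as also owning Farrukh Iyer's interest in Slate Realty LP, giving 69% + 31% = 100%.
By parent–child attribution (R2), Rafael Iyer is treated as owning Farrukh Iyer's 6% interest in Clearview Mining NL.
Chain via Larkspur Partners LP → Stonebridge Trust → Halcyon Media Ltd (R1): 100% × 93% × 41% × 58% = 22.1154% of Clearview Mining NL.
Chain via Slate Realty LP → Ridgefield Holdings Ltd → Beacon Ventures LLC (R1): 100% × 46% × 36% × 14% = 2.3184% of Clearview Mining NL.
Direct interest in Clearview Mining NL: 6%.
Aggregating (R3): 22.1154% + 2.3184% + 6% = 30.4338%.
30.4338% exceeds the 5% threshold by 25.4338 percentage points.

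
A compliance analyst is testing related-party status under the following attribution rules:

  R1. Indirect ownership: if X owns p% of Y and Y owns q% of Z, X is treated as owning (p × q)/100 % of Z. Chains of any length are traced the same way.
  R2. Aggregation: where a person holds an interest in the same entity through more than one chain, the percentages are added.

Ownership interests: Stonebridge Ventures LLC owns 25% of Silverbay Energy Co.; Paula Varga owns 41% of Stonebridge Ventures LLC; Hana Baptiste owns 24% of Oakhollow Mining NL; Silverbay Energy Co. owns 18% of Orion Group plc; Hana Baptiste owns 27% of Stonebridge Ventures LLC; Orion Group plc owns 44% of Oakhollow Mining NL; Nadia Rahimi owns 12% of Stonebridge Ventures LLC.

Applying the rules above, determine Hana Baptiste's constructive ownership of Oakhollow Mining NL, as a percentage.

Chain via Stonebridge Ventures LLC → Silverbay Energy Co. → Orion Group plc (R1): 27% × 25% × 18% × 44% = 0.5346% of Oakhollow Mining NL.
Direct interest in Oakhollow Mining NL: 24%.
Aggregating (R2): 0.5346% + 24% = 24.5346%.

24.5346%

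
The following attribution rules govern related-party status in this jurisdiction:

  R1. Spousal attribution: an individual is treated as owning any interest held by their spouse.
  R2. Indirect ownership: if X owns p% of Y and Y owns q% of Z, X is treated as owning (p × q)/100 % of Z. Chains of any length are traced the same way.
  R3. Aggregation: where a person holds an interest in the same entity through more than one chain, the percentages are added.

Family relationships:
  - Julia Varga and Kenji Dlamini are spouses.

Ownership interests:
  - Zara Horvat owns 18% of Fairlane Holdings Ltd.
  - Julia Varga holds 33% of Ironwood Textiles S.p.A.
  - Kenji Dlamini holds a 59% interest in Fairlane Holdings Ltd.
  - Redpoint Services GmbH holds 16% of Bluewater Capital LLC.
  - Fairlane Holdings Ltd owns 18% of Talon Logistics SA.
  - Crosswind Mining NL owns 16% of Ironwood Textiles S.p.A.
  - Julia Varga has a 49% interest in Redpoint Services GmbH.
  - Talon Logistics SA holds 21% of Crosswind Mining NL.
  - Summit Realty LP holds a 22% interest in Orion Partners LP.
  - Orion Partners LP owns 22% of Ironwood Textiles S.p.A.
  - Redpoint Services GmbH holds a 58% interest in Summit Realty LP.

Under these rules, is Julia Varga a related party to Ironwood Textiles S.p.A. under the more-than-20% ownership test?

By spousal attribution (R1), Julia Varga is treated as owning Kenji Dlamini's 59% interest in Fairlane Holdings Ltd.
Chain via Redpoint Services GmbH → Summit Realty LP → Orion Partners LP (R2): 49% × 58% × 22% × 22% = 1.375528% of Ironwood Textiles S.p.A.
Direct interest in Ironwood Textiles S.p.A: 33%.
Chain via Fairlane Holdings Ltd → Talon Logistics SA → Crosswind Mining NL (R2): 59% × 18% × 21% × 16% = 0.356832% of Ironwood Textiles S.p.A.
Aggregating (R3): 1.375528% + 33% + 0.356832% = 34.73236%.
34.73236% exceeds the 20% threshold, so Julia is a related party to Ironwood Textiles S.p.A.

Yes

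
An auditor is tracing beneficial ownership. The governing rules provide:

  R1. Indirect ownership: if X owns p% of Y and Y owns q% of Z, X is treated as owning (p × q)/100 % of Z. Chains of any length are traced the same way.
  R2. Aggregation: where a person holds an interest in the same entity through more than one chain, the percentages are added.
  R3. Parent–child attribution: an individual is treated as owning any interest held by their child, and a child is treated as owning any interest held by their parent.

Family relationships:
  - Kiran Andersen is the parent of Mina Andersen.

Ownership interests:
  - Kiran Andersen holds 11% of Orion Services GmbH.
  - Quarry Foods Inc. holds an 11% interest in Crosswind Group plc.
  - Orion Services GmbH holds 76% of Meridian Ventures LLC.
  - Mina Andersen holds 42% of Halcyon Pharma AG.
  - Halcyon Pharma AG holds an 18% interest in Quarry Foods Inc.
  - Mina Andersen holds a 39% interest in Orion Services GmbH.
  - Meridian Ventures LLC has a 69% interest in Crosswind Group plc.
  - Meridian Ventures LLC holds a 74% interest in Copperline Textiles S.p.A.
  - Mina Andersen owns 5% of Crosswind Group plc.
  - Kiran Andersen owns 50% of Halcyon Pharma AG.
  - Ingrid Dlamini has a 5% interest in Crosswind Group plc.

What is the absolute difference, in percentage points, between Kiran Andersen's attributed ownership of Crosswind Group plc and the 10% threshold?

By parent–child attribution (R3), Kiran Andersen is treated as also owning Mina Andersen's interest in Halcyon Pharma AG, giving 50% + 42% = 92%.
By parent–child attribution (R3), Kiran Andersen is treated as also owning Mina Andersen's interest in Orion Services GmbH, giving 11% + 39% = 50%.
By parent–child attribution (R3), Kiran Andersen is treated as owning Mina Andersen's 5% interest in Crosswind Group plc.
Chain via Halcyon Pharma AG → Quarry Foods Inc. (R1): 92% × 18% × 11% = 1.8216% of Crosswind Group plc.
Chain via Orion Services GmbH → Meridian Ventures LLC (R1): 50% × 76% × 69% = 26.22% of Crosswind Group plc.
Direct interest in Crosswind Group plc: 5%.
Aggregating (R2): 1.8216% + 26.22% + 5% = 33.0416%.
33.0416% exceeds the 10% threshold by 23.0416 percentage points.

23.0416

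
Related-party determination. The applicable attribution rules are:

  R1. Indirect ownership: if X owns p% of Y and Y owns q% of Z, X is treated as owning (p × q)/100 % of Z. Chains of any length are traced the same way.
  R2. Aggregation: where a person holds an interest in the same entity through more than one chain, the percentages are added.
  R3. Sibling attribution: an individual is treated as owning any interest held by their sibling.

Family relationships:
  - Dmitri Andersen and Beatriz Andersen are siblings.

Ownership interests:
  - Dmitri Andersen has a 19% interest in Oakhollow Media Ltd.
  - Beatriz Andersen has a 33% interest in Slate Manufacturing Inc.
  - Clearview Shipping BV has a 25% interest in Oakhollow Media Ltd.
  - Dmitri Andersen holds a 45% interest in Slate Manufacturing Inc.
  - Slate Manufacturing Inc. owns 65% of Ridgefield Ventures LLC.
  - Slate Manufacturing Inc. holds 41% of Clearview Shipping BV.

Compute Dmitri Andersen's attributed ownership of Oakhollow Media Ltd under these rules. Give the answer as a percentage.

By sibling attribution (R3), Dmitri Andersen is treated as also owning Beatriz Andersen's interest in Slate Manufacturing Inc, giving 45% + 33% = 78%.
Chain via Slate Manufacturing Inc. → Clearview Shipping BV (R1): 78% × 41% × 25% = 7.995% of Oakhollow Media Ltd.
Direct interest in Oakhollow Media Ltd: 19%.
Aggregating (R2): 7.995% + 19% = 26.995%.

26.995%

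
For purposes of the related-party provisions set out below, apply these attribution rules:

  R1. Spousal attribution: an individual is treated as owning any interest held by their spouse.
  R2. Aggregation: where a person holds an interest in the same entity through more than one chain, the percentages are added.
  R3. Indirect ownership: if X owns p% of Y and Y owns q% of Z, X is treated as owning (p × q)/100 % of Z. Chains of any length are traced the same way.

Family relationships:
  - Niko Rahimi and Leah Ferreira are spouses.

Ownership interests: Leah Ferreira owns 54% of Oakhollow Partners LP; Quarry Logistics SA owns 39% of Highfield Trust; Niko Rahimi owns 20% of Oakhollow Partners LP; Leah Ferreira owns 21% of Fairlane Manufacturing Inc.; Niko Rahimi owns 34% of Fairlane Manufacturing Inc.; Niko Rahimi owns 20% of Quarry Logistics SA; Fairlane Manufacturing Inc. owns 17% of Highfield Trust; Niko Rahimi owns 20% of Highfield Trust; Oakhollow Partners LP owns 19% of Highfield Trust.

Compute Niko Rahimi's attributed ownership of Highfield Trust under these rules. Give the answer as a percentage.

By spousal attribution (R1), Niko Rahimi is treated as also owning Leah Ferreira's interest in Oakhollow Partners LP, giving 20% + 54% = 74%.
By spousal attribution (R1), Niko Rahimi is treated as also owning Leah Ferreira's interest in Fairlane Manufacturing Inc, giving 34% + 21% = 55%.
Chain via Oakhollow Partners LP (R3): 74% × 19% = 14.06% of Highfield Trust.
Chain via Fairlane Manufacturing Inc. (R3): 55% × 17% = 9.35% of Highfield Trust.
Chain via Quarry Logistics SA (R3): 20% × 39% = 7.8% of Highfield Trust.
Direct interest in Highfield Trust: 20%.
Aggregating (R2): 14.06% + 9.35% + 7.8% + 20% = 51.21%.

51.21%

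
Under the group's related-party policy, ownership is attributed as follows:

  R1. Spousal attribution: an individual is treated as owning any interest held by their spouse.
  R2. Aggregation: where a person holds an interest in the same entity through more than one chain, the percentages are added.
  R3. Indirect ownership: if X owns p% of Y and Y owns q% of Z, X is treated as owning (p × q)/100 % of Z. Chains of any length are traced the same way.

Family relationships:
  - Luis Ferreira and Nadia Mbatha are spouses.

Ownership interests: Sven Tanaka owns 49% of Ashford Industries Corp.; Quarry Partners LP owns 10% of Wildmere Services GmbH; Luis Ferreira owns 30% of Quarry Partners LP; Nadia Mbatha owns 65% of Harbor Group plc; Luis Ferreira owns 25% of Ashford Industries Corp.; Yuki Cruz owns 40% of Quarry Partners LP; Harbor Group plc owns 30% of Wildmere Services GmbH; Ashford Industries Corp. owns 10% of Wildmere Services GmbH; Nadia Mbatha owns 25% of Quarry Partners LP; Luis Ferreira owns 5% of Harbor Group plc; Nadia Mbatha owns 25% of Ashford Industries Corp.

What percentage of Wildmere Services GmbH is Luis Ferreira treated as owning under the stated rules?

31.5%

By spousal attribution (R1), Luis Ferreira is treated as also owning Nadia Mbatha's interest in Quarry Partners LP, giving 30% + 25% = 55%.
By spousal attribution (R1), Luis Ferreira is treated as also owning Nadia Mbatha's interest in Ashford Industries Corp, giving 25% + 25% = 50%.
By spousal attribution (R1), Luis Ferreira is treated as also owning Nadia Mbatha's interest in Harbor Group plc, giving 5% + 65% = 70%.
Chain via Quarry Partners LP (R3): 55% × 10% = 5.5% of Wildmere Services GmbH.
Chain via Ashford Industries Corp. (R3): 50% × 10% = 5% of Wildmere Services GmbH.
Chain via Harbor Group plc (R3): 70% × 30% = 21% of Wildmere Services GmbH.
Aggregating (R2): 5.5% + 5% + 21% = 31.5%.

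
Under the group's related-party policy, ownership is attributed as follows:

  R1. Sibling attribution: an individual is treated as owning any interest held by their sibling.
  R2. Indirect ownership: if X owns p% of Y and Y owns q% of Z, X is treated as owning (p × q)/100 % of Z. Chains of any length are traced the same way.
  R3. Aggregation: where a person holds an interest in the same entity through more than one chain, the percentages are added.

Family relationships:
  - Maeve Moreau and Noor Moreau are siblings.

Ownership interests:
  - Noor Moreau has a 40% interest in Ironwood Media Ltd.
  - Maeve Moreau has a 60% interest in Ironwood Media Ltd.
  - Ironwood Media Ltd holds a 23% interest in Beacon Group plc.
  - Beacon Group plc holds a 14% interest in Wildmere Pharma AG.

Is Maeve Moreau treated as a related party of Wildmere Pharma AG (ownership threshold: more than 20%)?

By sibling attribution (R1), Maeve Moreau is treated as also owning Noor Moreau's interest in Ironwood Media Ltd, giving 60% + 40% = 100%.
Chain via Ironwood Media Ltd → Beacon Group plc (R2): 100% × 23% × 14% = 3.22% of Wildmere Pharma AG.
3.22% does not exceed the 20% threshold, so Maeve is not a related party to Wildmere Pharma AG.

No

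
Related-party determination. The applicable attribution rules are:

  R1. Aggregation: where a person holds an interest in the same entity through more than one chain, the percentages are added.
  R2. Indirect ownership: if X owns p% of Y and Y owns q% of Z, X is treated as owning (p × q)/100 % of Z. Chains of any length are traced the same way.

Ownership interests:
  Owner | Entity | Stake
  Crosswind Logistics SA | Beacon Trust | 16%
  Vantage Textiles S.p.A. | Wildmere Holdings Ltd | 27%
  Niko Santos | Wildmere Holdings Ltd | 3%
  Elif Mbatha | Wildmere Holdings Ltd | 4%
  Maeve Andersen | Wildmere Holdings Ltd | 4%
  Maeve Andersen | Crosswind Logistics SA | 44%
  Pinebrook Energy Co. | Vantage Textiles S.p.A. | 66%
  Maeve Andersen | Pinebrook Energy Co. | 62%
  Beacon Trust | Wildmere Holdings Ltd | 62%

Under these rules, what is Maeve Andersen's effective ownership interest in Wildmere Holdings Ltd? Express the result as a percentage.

Chain via Crosswind Logistics SA → Beacon Trust (R2): 44% × 16% × 62% = 4.3648% of Wildmere Holdings Ltd.
Chain via Pinebrook Energy Co. → Vantage Textiles S.p.A. (R2): 62% × 66% × 27% = 11.0484% of Wildmere Holdings Ltd.
Direct interest in Wildmere Holdings Ltd: 4%.
Aggregating (R1): 4.3648% + 11.0484% + 4% = 19.4132%.

19.4132%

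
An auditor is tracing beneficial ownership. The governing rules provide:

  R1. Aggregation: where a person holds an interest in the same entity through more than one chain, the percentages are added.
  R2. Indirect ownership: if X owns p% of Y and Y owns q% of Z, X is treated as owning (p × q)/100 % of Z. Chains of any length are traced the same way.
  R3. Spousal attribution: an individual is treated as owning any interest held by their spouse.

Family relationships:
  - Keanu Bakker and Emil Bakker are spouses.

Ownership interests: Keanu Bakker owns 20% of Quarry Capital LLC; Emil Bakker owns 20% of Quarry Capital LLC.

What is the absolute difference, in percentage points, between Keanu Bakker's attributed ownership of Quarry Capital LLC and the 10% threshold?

By spousal attribution (R3), Keanu Bakker is treated as also owning Emil Bakker's interest in Quarry Capital LLC, giving 20% + 20% = 40%.
Direct interest in Quarry Capital LLC: 40%.
40% exceeds the 10% threshold by 30 percentage points.

30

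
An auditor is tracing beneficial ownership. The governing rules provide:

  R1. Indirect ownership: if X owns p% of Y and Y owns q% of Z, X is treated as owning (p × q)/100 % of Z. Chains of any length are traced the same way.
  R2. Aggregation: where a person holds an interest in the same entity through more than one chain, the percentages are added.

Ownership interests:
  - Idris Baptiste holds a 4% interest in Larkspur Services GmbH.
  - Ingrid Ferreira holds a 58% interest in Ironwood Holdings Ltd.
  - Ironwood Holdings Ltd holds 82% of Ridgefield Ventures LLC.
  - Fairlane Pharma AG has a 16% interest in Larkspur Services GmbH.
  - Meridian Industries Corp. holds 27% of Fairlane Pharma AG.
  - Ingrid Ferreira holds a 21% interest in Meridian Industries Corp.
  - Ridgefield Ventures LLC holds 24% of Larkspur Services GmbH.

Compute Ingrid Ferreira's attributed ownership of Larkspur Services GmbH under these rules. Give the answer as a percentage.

12.3216%

Chain via Ironwood Holdings Ltd → Ridgefield Ventures LLC (R1): 58% × 82% × 24% = 11.4144% of Larkspur Services GmbH.
Chain via Meridian Industries Corp. → Fairlane Pharma AG (R1): 21% × 27% × 16% = 0.9072% of Larkspur Services GmbH.
Aggregating (R2): 11.4144% + 0.9072% = 12.3216%.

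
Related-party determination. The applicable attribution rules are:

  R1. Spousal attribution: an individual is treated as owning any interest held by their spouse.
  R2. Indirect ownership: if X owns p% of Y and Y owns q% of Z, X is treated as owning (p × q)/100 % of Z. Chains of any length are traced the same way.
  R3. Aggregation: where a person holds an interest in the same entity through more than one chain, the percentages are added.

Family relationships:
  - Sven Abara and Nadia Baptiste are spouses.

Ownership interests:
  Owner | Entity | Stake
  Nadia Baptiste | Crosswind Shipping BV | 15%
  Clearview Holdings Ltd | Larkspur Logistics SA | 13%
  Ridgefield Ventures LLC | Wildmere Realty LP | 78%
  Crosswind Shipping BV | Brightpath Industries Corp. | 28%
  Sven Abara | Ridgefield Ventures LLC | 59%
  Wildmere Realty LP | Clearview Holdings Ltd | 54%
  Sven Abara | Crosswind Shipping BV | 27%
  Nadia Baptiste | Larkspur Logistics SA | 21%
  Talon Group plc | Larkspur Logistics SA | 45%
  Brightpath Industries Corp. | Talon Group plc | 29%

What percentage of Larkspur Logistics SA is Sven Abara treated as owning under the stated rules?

By spousal attribution (R1), Sven Abara is treated as also owning Nadia Baptiste's interest in Crosswind Shipping BV, giving 27% + 15% = 42%.
By spousal attribution (R1), Sven Abara is treated as owning Nadia Baptiste's 21% interest in Larkspur Logistics SA.
Chain via Crosswind Shipping BV → Brightpath Industries Corp. → Talon Group plc (R2): 42% × 28% × 29% × 45% = 1.53468% of Larkspur Logistics SA.
Chain via Ridgefield Ventures LLC → Wildmere Realty LP → Clearview Holdings Ltd (R2): 59% × 78% × 54% × 13% = 3.230604% of Larkspur Logistics SA.
Direct interest in Larkspur Logistics SA: 21%.
Aggregating (R3): 1.53468% + 3.230604% + 21% = 25.765284%.

25.765284%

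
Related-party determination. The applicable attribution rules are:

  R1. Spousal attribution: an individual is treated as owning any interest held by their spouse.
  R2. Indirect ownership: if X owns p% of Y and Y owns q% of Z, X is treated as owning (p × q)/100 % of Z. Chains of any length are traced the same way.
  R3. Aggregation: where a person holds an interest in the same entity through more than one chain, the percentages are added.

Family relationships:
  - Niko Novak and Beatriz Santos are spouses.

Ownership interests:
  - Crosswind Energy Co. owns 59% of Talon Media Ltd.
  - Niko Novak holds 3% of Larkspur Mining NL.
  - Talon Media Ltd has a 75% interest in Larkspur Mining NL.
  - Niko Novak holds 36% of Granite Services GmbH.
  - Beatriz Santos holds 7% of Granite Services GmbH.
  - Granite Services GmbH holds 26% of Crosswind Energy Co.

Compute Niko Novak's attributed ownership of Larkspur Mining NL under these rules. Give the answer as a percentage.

7.94715%

By spousal attribution (R1), Niko Novak is treated as also owning Beatriz Santos's interest in Granite Services GmbH, giving 36% + 7% = 43%.
Chain via Granite Services GmbH → Crosswind Energy Co. → Talon Media Ltd (R2): 43% × 26% × 59% × 75% = 4.94715% of Larkspur Mining NL.
Direct interest in Larkspur Mining NL: 3%.
Aggregating (R3): 4.94715% + 3% = 7.94715%.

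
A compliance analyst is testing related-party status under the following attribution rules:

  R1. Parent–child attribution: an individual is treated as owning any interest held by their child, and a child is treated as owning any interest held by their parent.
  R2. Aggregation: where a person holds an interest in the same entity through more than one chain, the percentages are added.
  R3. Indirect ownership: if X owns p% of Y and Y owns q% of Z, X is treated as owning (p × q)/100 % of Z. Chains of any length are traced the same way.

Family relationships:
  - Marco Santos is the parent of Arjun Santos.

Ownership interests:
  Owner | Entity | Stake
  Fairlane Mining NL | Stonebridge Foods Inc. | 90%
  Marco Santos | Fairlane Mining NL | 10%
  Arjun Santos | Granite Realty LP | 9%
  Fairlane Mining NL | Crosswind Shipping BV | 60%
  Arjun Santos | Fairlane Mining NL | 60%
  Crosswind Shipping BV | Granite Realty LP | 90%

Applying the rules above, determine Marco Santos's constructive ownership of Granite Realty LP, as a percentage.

46.8%

By parent–child attribution (R1), Marco Santos is treated as also owning Arjun Santos's interest in Fairlane Mining NL, giving 10% + 60% = 70%.
By parent–child attribution (R1), Marco Santos is treated as owning Arjun Santos's 9% interest in Granite Realty LP.
Chain via Fairlane Mining NL → Crosswind Shipping BV (R3): 70% × 60% × 90% = 37.8% of Granite Realty LP.
Direct interest in Granite Realty LP: 9%.
Aggregating (R2): 37.8% + 9% = 46.8%.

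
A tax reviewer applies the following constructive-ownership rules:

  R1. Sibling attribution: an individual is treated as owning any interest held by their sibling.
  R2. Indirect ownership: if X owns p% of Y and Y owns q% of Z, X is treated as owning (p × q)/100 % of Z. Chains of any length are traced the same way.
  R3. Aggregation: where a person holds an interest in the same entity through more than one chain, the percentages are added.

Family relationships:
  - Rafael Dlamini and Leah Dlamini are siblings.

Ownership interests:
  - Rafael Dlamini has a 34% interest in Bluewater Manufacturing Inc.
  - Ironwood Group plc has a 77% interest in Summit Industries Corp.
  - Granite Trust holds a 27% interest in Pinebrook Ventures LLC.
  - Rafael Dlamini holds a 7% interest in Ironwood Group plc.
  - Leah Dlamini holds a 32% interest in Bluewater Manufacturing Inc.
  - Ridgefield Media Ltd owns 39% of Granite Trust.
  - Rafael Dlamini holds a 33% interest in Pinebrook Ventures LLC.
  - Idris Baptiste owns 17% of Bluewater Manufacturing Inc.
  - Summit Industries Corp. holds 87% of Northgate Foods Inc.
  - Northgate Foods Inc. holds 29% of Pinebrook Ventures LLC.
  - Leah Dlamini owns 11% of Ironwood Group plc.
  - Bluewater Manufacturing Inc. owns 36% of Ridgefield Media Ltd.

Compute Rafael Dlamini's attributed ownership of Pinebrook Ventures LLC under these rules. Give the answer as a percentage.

By sibling attribution (R1), Rafael Dlamini is treated as also owning Leah Dlamini's interest in Bluewater Manufacturing Inc, giving 34% + 32% = 66%.
By sibling attribution (R1), Rafael Dlamini is treated as also owning Leah Dlamini's interest in Ironwood Group plc, giving 7% + 11% = 18%.
Chain via Bluewater Manufacturing Inc. → Ridgefield Media Ltd → Granite Trust (R2): 66% × 36% × 39% × 27% = 2.501928% of Pinebrook Ventures LLC.
Chain via Ironwood Group plc → Summit Industries Corp. → Northgate Foods Inc. (R2): 18% × 77% × 87% × 29% = 3.496878% of Pinebrook Ventures LLC.
Direct interest in Pinebrook Ventures LLC: 33%.
Aggregating (R3): 2.501928% + 3.496878% + 33% = 38.998806%.

38.998806%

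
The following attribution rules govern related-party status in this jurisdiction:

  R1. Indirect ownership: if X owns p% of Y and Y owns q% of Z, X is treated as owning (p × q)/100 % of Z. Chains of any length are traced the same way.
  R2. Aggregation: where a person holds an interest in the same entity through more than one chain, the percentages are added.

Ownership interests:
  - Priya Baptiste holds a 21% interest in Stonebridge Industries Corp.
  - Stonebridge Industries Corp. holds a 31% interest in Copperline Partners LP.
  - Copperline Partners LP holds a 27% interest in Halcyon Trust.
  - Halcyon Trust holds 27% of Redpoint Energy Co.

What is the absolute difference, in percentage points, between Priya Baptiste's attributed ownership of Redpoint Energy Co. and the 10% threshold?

9.525421

Chain via Stonebridge Industries Corp. → Copperline Partners LP → Halcyon Trust (R1): 21% × 31% × 27% × 27% = 0.474579% of Redpoint Energy Co.
0.474579% falls short of the 10% threshold by 9.525421 percentage points.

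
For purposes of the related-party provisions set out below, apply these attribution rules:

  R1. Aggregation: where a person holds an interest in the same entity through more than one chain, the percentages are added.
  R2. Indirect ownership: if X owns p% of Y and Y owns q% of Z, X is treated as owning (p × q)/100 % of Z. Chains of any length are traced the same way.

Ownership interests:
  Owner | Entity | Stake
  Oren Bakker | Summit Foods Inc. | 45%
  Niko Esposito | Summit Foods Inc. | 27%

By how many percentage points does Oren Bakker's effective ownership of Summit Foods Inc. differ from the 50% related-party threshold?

Direct interest in Summit Foods Inc: 45%.
45% falls short of the 50% threshold by 5 percentage points.

5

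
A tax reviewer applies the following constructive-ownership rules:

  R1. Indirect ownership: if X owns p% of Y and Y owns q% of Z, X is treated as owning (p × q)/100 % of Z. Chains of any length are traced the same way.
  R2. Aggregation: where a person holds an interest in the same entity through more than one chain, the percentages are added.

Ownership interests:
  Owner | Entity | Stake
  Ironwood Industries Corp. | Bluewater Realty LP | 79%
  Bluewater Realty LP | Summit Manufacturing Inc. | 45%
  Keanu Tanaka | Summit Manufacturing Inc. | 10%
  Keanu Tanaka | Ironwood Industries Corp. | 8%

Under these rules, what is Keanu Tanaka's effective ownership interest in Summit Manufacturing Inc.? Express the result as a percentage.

12.844%

Chain via Ironwood Industries Corp. → Bluewater Realty LP (R1): 8% × 79% × 45% = 2.844% of Summit Manufacturing Inc.
Direct interest in Summit Manufacturing Inc: 10%.
Aggregating (R2): 2.844% + 10% = 12.844%.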